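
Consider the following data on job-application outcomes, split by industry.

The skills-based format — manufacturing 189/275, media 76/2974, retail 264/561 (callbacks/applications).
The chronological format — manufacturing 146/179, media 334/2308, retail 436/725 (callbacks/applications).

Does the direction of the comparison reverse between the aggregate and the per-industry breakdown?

Manufacturing: the skills-based format 189/275 = 68.7%, the chronological format 146/179 = 81.6% → the chronological format
Media: the skills-based format 76/2974 = 2.6%, the chronological format 334/2308 = 14.5% → the chronological format
Retail: the skills-based format 264/561 = 47.1%, the chronological format 436/725 = 60.1% → the chronological format
Overall: the skills-based format 529/3810 = 13.9%, the chronological format 916/3212 = 28.5% → the chronological format
The chronological format wins overall and in every industry group — no reversal.

No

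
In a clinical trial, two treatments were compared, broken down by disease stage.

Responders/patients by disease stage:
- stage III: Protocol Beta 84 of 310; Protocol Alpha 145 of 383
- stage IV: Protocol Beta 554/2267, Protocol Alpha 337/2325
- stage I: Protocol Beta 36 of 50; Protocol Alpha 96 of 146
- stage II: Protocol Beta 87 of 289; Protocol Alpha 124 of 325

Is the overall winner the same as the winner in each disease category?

Stage III: Protocol Beta 84/310 = 27.1%, Protocol Alpha 145/383 = 37.9% → Protocol Alpha
Stage IV: Protocol Beta 554/2267 = 24.4%, Protocol Alpha 337/2325 = 14.5% → Protocol Beta
Stage I: Protocol Beta 36/50 = 72.0%, Protocol Alpha 96/146 = 65.8% → Protocol Beta
Stage II: Protocol Beta 87/289 = 30.1%, Protocol Alpha 124/325 = 38.2% → Protocol Alpha
Overall: Protocol Beta 761/2916 = 26.1%, Protocol Alpha 702/3179 = 22.1% → Protocol Beta
Neither sweeps: Protocol Beta wins 2 of 4 groups, Protocol Alpha wins 2. Protocol Beta wins overall but not every group — no Simpson reversal.

No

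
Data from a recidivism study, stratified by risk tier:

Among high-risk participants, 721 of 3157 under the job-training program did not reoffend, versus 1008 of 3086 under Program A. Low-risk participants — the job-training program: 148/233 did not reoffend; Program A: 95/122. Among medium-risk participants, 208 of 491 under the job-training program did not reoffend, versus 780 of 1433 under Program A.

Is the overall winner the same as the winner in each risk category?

Yes

High-risk: the job-training program 721/3157 = 22.8%, Program A 1008/3086 = 32.7% → Program A
Low-risk: the job-training program 148/233 = 63.5%, Program A 95/122 = 77.9% → Program A
Medium-risk: the job-training program 208/491 = 42.4%, Program A 780/1433 = 54.4% → Program A
Overall: the job-training program 1077/3881 = 27.8%, Program A 1883/4641 = 40.6% → Program A
Program A wins overall and in every risk group — no reversal.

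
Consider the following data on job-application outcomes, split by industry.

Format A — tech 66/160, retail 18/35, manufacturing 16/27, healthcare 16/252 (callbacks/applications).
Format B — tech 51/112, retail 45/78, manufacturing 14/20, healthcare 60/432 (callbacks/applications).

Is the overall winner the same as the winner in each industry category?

Tech: Format A 66/160 = 41.2%, Format B 51/112 = 45.5% → Format B
Retail: Format A 18/35 = 51.4%, Format B 45/78 = 57.7% → Format B
Manufacturing: Format A 16/27 = 59.3%, Format B 14/20 = 70.0% → Format B
Healthcare: Format A 16/252 = 6.3%, Format B 60/432 = 13.9% → Format B
Overall: Format A 116/474 = 24.5%, Format B 170/642 = 26.5% → Format B
Format B wins overall and in every industry group — no reversal.

Yes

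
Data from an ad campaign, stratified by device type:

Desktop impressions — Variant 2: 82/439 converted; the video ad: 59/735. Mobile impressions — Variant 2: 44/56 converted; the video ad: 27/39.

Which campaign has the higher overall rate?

Desktop: Variant 2 82/439 = 18.7%, the video ad 59/735 = 8.0% → Variant 2
Mobile: Variant 2 44/56 = 78.6%, the video ad 27/39 = 69.2% → Variant 2
Overall: Variant 2 126/495 = 25.5%, the video ad 86/774 = 11.1% → Variant 2

Variant 2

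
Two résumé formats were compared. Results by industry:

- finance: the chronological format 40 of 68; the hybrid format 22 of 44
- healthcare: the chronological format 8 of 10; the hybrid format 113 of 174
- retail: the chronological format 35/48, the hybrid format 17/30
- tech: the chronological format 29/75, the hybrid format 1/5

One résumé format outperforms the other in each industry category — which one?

the chronological format

Finance: the chronological format 40/68 = 58.8%, the hybrid format 22/44 = 50.0% → the chronological format
Healthcare: the chronological format 8/10 = 80.0%, the hybrid format 113/174 = 64.9% → the chronological format
Retail: the chronological format 35/48 = 72.9%, the hybrid format 17/30 = 56.7% → the chronological format
Tech: the chronological format 29/75 = 38.7%, the hybrid format 1/5 = 20.0% → the chronological format
The chronological format has the higher rate in all 4 groups.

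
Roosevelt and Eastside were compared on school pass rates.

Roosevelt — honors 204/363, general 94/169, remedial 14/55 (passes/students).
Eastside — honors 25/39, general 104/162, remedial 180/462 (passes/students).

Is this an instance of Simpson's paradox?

Yes

Honors: Roosevelt 204/363 = 56.2%, Eastside 25/39 = 64.1% → Eastside
General: Roosevelt 94/169 = 55.6%, Eastside 104/162 = 64.2% → Eastside
Remedial: Roosevelt 14/55 = 25.5%, Eastside 180/462 = 39.0% → Eastside
Overall: Roosevelt 312/587 = 53.2%, Eastside 309/663 = 46.6% → Roosevelt
Eastside wins each student group but Roosevelt wins overall — the comparison reverses. Eastside's students skew toward remedial, which has a lower base rate.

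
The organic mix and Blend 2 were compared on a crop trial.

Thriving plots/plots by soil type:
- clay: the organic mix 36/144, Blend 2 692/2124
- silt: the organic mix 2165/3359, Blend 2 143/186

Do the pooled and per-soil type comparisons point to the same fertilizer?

Clay: the organic mix 36/144 = 25.0%, Blend 2 692/2124 = 32.6% → Blend 2
Silt: the organic mix 2165/3359 = 64.5%, Blend 2 143/186 = 76.9% → Blend 2
Overall: the organic mix 2201/3503 = 62.8%, Blend 2 835/2310 = 36.1% → the organic mix
Blend 2 wins each soil group but the organic mix wins overall — the comparison reverses. Blend 2's plots skew toward clay, which has a lower base rate.

No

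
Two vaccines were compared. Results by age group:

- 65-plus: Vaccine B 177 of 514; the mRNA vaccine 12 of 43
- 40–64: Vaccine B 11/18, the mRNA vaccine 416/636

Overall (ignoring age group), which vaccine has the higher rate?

65-plus: Vaccine B 177/514 = 34.4%, the mRNA vaccine 12/43 = 27.9% → Vaccine B
40–64: Vaccine B 11/18 = 61.1%, the mRNA vaccine 416/636 = 65.4% → the mRNA vaccine
Overall: Vaccine B 188/532 = 35.3%, the mRNA vaccine 428/679 = 63.0% → the mRNA vaccine
(Neither sweeps every age group, but the mRNA vaccine has the higher pooled rate.)

the mRNA vaccine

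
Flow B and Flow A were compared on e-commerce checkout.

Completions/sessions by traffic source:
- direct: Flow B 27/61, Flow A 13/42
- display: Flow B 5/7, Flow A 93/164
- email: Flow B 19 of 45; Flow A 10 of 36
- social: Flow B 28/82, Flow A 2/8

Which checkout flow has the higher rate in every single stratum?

Flow B

Direct: Flow B 27/61 = 44.3%, Flow A 13/42 = 31.0% → Flow B
Display: Flow B 5/7 = 71.4%, Flow A 93/164 = 56.7% → Flow B
Email: Flow B 19/45 = 42.2%, Flow A 10/36 = 27.8% → Flow B
Social: Flow B 28/82 = 34.1%, Flow A 2/8 = 25.0% → Flow B
Flow B has the higher rate in all 4 groups.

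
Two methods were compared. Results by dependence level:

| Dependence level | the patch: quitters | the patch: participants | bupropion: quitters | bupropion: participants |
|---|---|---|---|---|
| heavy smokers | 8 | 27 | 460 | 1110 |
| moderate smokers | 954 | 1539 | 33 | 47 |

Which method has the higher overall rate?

Heavy smokers: the patch 8/27 = 29.6%, bupropion 460/1110 = 41.4% → bupropion
Moderate smokers: the patch 954/1539 = 62.0%, bupropion 33/47 = 70.2% → bupropion
Overall: the patch 962/1566 = 61.4%, bupropion 493/1157 = 42.6% → the patch
(Bupropion wins every dependence group but the patch wins overall — bupropion's participants skew toward the low-rate heavy smokers group.)

the patch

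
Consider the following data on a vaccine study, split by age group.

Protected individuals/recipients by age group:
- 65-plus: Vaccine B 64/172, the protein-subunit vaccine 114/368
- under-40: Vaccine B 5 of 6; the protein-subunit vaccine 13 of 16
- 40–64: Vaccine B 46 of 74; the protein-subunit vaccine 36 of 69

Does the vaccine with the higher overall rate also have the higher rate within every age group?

Yes

65-plus: Vaccine B 64/172 = 37.2%, the protein-subunit vaccine 114/368 = 31.0% → Vaccine B
Under-40: Vaccine B 5/6 = 83.3%, the protein-subunit vaccine 13/16 = 81.2% → Vaccine B
40–64: Vaccine B 46/74 = 62.2%, the protein-subunit vaccine 36/69 = 52.2% → Vaccine B
Overall: Vaccine B 115/252 = 45.6%, the protein-subunit vaccine 163/453 = 36.0% → Vaccine B
Vaccine B wins overall and in every age group — no reversal.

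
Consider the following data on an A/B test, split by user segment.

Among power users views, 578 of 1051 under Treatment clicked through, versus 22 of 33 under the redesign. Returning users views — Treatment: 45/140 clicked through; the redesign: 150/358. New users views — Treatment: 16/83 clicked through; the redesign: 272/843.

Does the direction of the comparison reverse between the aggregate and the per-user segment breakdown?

Yes

Power users: Treatment 578/1051 = 55.0%, the redesign 22/33 = 66.7% → the redesign
Returning users: Treatment 45/140 = 32.1%, the redesign 150/358 = 41.9% → the redesign
New users: Treatment 16/83 = 19.3%, the redesign 272/843 = 32.3% → the redesign
Overall: Treatment 639/1274 = 50.2%, the redesign 444/1234 = 36.0% → Treatment
The redesign wins each user group but Treatment wins overall — the comparison reverses. The redesign's views skew toward new users, which has a lower base rate.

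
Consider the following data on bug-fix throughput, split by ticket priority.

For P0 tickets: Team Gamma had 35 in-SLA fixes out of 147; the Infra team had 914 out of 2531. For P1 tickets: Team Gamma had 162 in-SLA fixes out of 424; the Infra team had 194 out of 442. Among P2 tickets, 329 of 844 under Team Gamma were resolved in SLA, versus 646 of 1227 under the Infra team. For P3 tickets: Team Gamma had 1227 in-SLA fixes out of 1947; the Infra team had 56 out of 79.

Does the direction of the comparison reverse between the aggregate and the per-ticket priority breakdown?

P0: Team Gamma 35/147 = 23.8%, the Infra team 914/2531 = 36.1% → the Infra team
P1: Team Gamma 162/424 = 38.2%, the Infra team 194/442 = 43.9% → the Infra team
P2: Team Gamma 329/844 = 39.0%, the Infra team 646/1227 = 52.6% → the Infra team
P3: Team Gamma 1227/1947 = 63.0%, the Infra team 56/79 = 70.9% → the Infra team
Overall: Team Gamma 1753/3362 = 52.1%, the Infra team 1810/4279 = 42.3% → Team Gamma
The Infra team wins each ticket group but Team Gamma wins overall — the comparison reverses. The Infra team's tickets skew toward P0, which has a lower base rate.

Yes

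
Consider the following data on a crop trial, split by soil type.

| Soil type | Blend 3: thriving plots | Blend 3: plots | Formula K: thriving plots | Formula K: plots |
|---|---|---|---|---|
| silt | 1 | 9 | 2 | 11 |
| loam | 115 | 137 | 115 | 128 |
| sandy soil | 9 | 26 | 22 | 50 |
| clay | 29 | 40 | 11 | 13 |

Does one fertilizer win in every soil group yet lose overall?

No

Silt: Blend 3 1/9 = 11.1%, Formula K 2/11 = 18.2% → Formula K
Loam: Blend 3 115/137 = 83.9%, Formula K 115/128 = 89.8% → Formula K
Sandy soil: Blend 3 9/26 = 34.6%, Formula K 22/50 = 44.0% → Formula K
Clay: Blend 3 29/40 = 72.5%, Formula K 11/13 = 84.6% → Formula K
Overall: Blend 3 154/212 = 72.6%, Formula K 150/202 = 74.3% → Formula K
Formula K wins overall and in every soil group — no reversal.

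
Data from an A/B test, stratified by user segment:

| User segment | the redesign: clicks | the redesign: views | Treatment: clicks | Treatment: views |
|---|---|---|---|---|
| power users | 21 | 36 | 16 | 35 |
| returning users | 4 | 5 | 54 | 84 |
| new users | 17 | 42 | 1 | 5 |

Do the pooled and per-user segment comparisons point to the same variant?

Power users: the redesign 21/36 = 58.3%, Treatment 16/35 = 45.7% → the redesign
Returning users: the redesign 4/5 = 80.0%, Treatment 54/84 = 64.3% → the redesign
New users: the redesign 17/42 = 40.5%, Treatment 1/5 = 20.0% → the redesign
Overall: the redesign 42/83 = 50.6%, Treatment 71/124 = 57.3% → Treatment
The redesign wins each user group but Treatment wins overall — the comparison reverses. The redesign's views skew toward new users, which has a lower base rate.

No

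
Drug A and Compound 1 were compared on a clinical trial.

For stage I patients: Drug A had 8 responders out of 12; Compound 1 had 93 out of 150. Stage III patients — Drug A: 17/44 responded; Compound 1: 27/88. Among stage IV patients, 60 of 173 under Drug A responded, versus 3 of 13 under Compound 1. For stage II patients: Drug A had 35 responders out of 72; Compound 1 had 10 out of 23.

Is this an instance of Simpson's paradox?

Yes

Stage I: Drug A 8/12 = 66.7%, Compound 1 93/150 = 62.0% → Drug A
Stage III: Drug A 17/44 = 38.6%, Compound 1 27/88 = 30.7% → Drug A
Stage IV: Drug A 60/173 = 34.7%, Compound 1 3/13 = 23.1% → Drug A
Stage II: Drug A 35/72 = 48.6%, Compound 1 10/23 = 43.5% → Drug A
Overall: Drug A 120/301 = 39.9%, Compound 1 133/274 = 48.5% → Compound 1
Drug A wins each disease group but Compound 1 wins overall — the comparison reverses. Drug A's patients skew toward stage IV, which has a lower base rate.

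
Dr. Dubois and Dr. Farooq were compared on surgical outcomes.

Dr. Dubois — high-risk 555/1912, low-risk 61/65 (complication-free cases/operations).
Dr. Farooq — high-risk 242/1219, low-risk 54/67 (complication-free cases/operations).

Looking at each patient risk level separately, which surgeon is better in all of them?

Dr. Dubois

High-risk: Dr. Dubois 555/1912 = 29.0%, Dr. Farooq 242/1219 = 19.9% → Dr. Dubois
Low-risk: Dr. Dubois 61/65 = 93.8%, Dr. Farooq 54/67 = 80.6% → Dr. Dubois
Dr. Dubois has the higher rate in both groups.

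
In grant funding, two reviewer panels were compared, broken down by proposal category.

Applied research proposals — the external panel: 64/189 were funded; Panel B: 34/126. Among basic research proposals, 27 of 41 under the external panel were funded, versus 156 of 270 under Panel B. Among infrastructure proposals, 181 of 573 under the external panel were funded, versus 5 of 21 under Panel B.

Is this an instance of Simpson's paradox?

Applied research: the external panel 64/189 = 33.9%, Panel B 34/126 = 27.0% → the external panel
Basic research: the external panel 27/41 = 65.9%, Panel B 156/270 = 57.8% → the external panel
Infrastructure: the external panel 181/573 = 31.6%, Panel B 5/21 = 23.8% → the external panel
Overall: the external panel 272/803 = 33.9%, Panel B 195/417 = 46.8% → Panel B
The external panel wins each proposal group but Panel B wins overall — the comparison reverses. The external panel's proposals skew toward infrastructure, which has a lower base rate.

Yes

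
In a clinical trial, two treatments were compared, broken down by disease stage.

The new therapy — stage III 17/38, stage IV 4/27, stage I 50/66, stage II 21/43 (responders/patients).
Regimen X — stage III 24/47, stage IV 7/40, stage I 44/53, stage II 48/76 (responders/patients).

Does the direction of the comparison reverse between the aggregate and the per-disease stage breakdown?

Stage III: the new therapy 17/38 = 44.7%, Regimen X 24/47 = 51.1% → Regimen X
Stage IV: the new therapy 4/27 = 14.8%, Regimen X 7/40 = 17.5% → Regimen X
Stage I: the new therapy 50/66 = 75.8%, Regimen X 44/53 = 83.0% → Regimen X
Stage II: the new therapy 21/43 = 48.8%, Regimen X 48/76 = 63.2% → Regimen X
Overall: the new therapy 92/174 = 52.9%, Regimen X 123/216 = 56.9% → Regimen X
Regimen X wins overall and in every disease group — no reversal.

No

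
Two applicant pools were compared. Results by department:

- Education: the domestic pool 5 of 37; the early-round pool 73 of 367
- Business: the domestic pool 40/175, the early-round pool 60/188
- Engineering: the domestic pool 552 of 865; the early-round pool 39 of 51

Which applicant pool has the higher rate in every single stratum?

the early-round pool

Education: the domestic pool 5/37 = 13.5%, the early-round pool 73/367 = 19.9% → the early-round pool
Business: the domestic pool 40/175 = 22.9%, the early-round pool 60/188 = 31.9% → the early-round pool
Engineering: the domestic pool 552/865 = 63.8%, the early-round pool 39/51 = 76.5% → the early-round pool
The early-round pool has the higher rate in all 3 groups.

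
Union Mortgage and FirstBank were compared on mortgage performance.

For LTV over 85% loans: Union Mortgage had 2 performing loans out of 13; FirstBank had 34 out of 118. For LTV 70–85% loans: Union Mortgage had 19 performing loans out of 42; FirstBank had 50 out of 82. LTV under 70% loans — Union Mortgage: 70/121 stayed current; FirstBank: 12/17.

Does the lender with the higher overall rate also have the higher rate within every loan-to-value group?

No

LTV over 85%: Union Mortgage 2/13 = 15.4%, FirstBank 34/118 = 28.8% → FirstBank
LTV 70–85%: Union Mortgage 19/42 = 45.2%, FirstBank 50/82 = 61.0% → FirstBank
LTV under 70%: Union Mortgage 70/121 = 57.9%, FirstBank 12/17 = 70.6% → FirstBank
Overall: Union Mortgage 91/176 = 51.7%, FirstBank 96/217 = 44.2% → Union Mortgage
FirstBank wins each loan-to-value group but Union Mortgage wins overall — the comparison reverses. FirstBank's loans skew toward LTV over 85%, which has a lower base rate.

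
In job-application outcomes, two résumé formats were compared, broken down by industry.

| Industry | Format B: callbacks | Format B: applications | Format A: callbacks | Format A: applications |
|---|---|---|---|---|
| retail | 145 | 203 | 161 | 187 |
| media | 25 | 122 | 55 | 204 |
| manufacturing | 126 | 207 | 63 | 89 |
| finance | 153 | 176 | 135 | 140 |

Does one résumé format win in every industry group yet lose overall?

No

Retail: Format B 145/203 = 71.4%, Format A 161/187 = 86.1% → Format A
Media: Format B 25/122 = 20.5%, Format A 55/204 = 27.0% → Format A
Manufacturing: Format B 126/207 = 60.9%, Format A 63/89 = 70.8% → Format A
Finance: Format B 153/176 = 86.9%, Format A 135/140 = 96.4% → Format A
Overall: Format B 449/708 = 63.4%, Format A 414/620 = 66.8% → Format A
Format A wins overall and in every industry group — no reversal.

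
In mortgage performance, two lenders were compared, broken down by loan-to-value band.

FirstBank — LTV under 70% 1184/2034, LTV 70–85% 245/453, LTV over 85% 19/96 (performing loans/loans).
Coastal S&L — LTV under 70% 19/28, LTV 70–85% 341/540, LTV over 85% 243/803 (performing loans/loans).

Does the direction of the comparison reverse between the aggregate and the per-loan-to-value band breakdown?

LTV under 70%: FirstBank 1184/2034 = 58.2%, Coastal S&L 19/28 = 67.9% → Coastal S&L
LTV 70–85%: FirstBank 245/453 = 54.1%, Coastal S&L 341/540 = 63.1% → Coastal S&L
LTV over 85%: FirstBank 19/96 = 19.8%, Coastal S&L 243/803 = 30.3% → Coastal S&L
Overall: FirstBank 1448/2583 = 56.1%, Coastal S&L 603/1371 = 44.0% → FirstBank
Coastal S&L wins each loan-to-value group but FirstBank wins overall — the comparison reverses. Coastal S&L's loans skew toward LTV over 85%, which has a lower base rate.

Yes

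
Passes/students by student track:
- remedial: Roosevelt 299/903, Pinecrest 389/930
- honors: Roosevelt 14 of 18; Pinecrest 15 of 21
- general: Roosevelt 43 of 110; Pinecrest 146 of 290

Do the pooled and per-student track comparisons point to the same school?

Remedial: Roosevelt 299/903 = 33.1%, Pinecrest 389/930 = 41.8% → Pinecrest
Honors: Roosevelt 14/18 = 77.8%, Pinecrest 15/21 = 71.4% → Roosevelt
General: Roosevelt 43/110 = 39.1%, Pinecrest 146/290 = 50.3% → Pinecrest
Overall: Roosevelt 356/1031 = 34.5%, Pinecrest 550/1241 = 44.3% → Pinecrest
Neither sweeps: Roosevelt wins 1 of 3 groups, Pinecrest wins 2. Pinecrest wins overall but not every group — no Simpson reversal.

No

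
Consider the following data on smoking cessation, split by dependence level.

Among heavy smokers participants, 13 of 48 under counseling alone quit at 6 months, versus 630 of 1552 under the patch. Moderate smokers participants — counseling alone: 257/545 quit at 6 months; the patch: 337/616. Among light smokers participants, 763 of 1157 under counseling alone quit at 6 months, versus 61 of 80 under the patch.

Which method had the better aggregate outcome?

counseling alone

Heavy smokers: counseling alone 13/48 = 27.1%, the patch 630/1552 = 40.6% → the patch
Moderate smokers: counseling alone 257/545 = 47.2%, the patch 337/616 = 54.7% → the patch
Light smokers: counseling alone 763/1157 = 65.9%, the patch 61/80 = 76.2% → the patch
Overall: counseling alone 1033/1750 = 59.0%, the patch 1028/2248 = 45.7% → counseling alone
(The patch wins every dependence group but counseling alone wins overall — the patch's participants skew toward the low-rate heavy smokers group.)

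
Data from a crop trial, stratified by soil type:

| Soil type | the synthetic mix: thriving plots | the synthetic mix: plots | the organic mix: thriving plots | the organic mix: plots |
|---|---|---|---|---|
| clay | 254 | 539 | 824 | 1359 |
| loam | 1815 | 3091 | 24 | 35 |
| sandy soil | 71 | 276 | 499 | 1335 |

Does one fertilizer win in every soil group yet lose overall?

Yes

Clay: the synthetic mix 254/539 = 47.1%, the organic mix 824/1359 = 60.6% → the organic mix
Loam: the synthetic mix 1815/3091 = 58.7%, the organic mix 24/35 = 68.6% → the organic mix
Sandy soil: the synthetic mix 71/276 = 25.7%, the organic mix 499/1335 = 37.4% → the organic mix
Overall: the synthetic mix 2140/3906 = 54.8%, the organic mix 1347/2729 = 49.4% → the synthetic mix
The organic mix wins each soil group but the synthetic mix wins overall — the comparison reverses. The organic mix's plots skew toward sandy soil, which has a lower base rate.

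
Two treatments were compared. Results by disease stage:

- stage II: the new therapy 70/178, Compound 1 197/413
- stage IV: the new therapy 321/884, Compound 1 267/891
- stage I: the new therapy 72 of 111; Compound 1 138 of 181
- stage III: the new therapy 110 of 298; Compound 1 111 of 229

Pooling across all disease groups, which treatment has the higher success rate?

Stage II: the new therapy 70/178 = 39.3%, Compound 1 197/413 = 47.7% → Compound 1
Stage IV: the new therapy 321/884 = 36.3%, Compound 1 267/891 = 30.0% → the new therapy
Stage I: the new therapy 72/111 = 64.9%, Compound 1 138/181 = 76.2% → Compound 1
Stage III: the new therapy 110/298 = 36.9%, Compound 1 111/229 = 48.5% → Compound 1
Overall: the new therapy 573/1471 = 39.0%, Compound 1 713/1714 = 41.6% → Compound 1
(Neither sweeps every disease group, but Compound 1 has the higher pooled rate.)

Compound 1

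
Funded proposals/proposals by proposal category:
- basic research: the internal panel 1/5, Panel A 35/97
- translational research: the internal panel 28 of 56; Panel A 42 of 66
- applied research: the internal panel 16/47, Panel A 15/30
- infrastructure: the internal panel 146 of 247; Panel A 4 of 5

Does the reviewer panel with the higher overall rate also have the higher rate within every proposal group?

No

Basic research: the internal panel 1/5 = 20.0%, Panel A 35/97 = 36.1% → Panel A
Translational research: the internal panel 28/56 = 50.0%, Panel A 42/66 = 63.6% → Panel A
Applied research: the internal panel 16/47 = 34.0%, Panel A 15/30 = 50.0% → Panel A
Infrastructure: the internal panel 146/247 = 59.1%, Panel A 4/5 = 80.0% → Panel A
Overall: the internal panel 191/355 = 53.8%, Panel A 96/198 = 48.5% → the internal panel
Panel A wins each proposal group but the internal panel wins overall — the comparison reverses. Panel A's proposals skew toward basic research, which has a lower base rate.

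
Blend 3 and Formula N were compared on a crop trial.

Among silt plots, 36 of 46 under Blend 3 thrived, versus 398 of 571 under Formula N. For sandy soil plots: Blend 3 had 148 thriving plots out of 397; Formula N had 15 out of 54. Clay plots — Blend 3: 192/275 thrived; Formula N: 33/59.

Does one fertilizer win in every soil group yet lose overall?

Silt: Blend 3 36/46 = 78.3%, Formula N 398/571 = 69.7% → Blend 3
Sandy soil: Blend 3 148/397 = 37.3%, Formula N 15/54 = 27.8% → Blend 3
Clay: Blend 3 192/275 = 69.8%, Formula N 33/59 = 55.9% → Blend 3
Overall: Blend 3 376/718 = 52.4%, Formula N 446/684 = 65.2% → Formula N
Blend 3 wins each soil group but Formula N wins overall — the comparison reverses. Blend 3's plots skew toward sandy soil, which has a lower base rate.

Yes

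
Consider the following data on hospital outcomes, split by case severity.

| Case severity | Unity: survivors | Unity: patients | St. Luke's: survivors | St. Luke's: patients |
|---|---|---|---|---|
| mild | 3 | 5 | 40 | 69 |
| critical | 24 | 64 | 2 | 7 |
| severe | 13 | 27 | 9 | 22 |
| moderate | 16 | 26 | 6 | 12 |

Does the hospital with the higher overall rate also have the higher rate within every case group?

Mild: Unity 3/5 = 60.0%, St. Luke's 40/69 = 58.0% → Unity
Critical: Unity 24/64 = 37.5%, St. Luke's 2/7 = 28.6% → Unity
Severe: Unity 13/27 = 48.1%, St. Luke's 9/22 = 40.9% → Unity
Moderate: Unity 16/26 = 61.5%, St. Luke's 6/12 = 50.0% → Unity
Overall: Unity 56/122 = 45.9%, St. Luke's 57/110 = 51.8% → St. Luke's
Unity wins each case group but St. Luke's wins overall — the comparison reverses. Unity's patients skew toward critical, which has a lower base rate.

No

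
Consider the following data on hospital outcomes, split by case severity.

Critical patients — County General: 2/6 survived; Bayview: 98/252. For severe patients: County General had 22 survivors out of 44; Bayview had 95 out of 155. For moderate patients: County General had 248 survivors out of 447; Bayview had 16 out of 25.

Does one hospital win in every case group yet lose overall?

Yes

Critical: County General 2/6 = 33.3%, Bayview 98/252 = 38.9% → Bayview
Severe: County General 22/44 = 50.0%, Bayview 95/155 = 61.3% → Bayview
Moderate: County General 248/447 = 55.5%, Bayview 16/25 = 64.0% → Bayview
Overall: County General 272/497 = 54.7%, Bayview 209/432 = 48.4% → County General
Bayview wins each case group but County General wins overall — the comparison reverses. Bayview's patients skew toward critical, which has a lower base rate.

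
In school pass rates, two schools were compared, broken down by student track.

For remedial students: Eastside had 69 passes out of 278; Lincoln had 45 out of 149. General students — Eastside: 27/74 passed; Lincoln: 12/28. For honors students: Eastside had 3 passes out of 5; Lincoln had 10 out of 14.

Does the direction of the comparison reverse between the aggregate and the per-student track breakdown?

No

Remedial: Eastside 69/278 = 24.8%, Lincoln 45/149 = 30.2% → Lincoln
General: Eastside 27/74 = 36.5%, Lincoln 12/28 = 42.9% → Lincoln
Honors: Eastside 3/5 = 60.0%, Lincoln 10/14 = 71.4% → Lincoln
Overall: Eastside 99/357 = 27.7%, Lincoln 67/191 = 35.1% → Lincoln
Lincoln wins overall and in every student group — no reversal.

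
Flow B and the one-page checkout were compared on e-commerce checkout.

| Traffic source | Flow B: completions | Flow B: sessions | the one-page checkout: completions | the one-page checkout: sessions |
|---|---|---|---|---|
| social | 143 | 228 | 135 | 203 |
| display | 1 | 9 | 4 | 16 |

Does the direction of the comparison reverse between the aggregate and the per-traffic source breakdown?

No

Social: Flow B 143/228 = 62.7%, the one-page checkout 135/203 = 66.5% → the one-page checkout
Display: Flow B 1/9 = 11.1%, the one-page checkout 4/16 = 25.0% → the one-page checkout
Overall: Flow B 144/237 = 60.8%, the one-page checkout 139/219 = 63.5% → the one-page checkout
The one-page checkout wins overall and in every traffic group — no reversal.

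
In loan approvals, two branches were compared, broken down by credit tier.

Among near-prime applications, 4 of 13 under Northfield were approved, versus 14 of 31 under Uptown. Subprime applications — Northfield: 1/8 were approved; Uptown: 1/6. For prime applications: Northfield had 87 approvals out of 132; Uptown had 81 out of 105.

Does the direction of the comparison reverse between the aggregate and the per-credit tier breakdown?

Near-prime: Northfield 4/13 = 30.8%, Uptown 14/31 = 45.2% → Uptown
Subprime: Northfield 1/8 = 12.5%, Uptown 1/6 = 16.7% → Uptown
Prime: Northfield 87/132 = 65.9%, Uptown 81/105 = 77.1% → Uptown
Overall: Northfield 92/153 = 60.1%, Uptown 96/142 = 67.6% → Uptown
Uptown wins overall and in every credit group — no reversal.

No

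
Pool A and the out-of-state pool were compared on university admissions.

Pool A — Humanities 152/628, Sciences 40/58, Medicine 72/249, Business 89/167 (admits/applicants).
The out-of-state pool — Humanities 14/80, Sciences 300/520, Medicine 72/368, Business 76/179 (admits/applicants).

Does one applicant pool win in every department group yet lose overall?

Yes

Humanities: Pool A 152/628 = 24.2%, the out-of-state pool 14/80 = 17.5% → Pool A
Sciences: Pool A 40/58 = 69.0%, the out-of-state pool 300/520 = 57.7% → Pool A
Medicine: Pool A 72/249 = 28.9%, the out-of-state pool 72/368 = 19.6% → Pool A
Business: Pool A 89/167 = 53.3%, the out-of-state pool 76/179 = 42.5% → Pool A
Overall: Pool A 353/1102 = 32.0%, the out-of-state pool 462/1147 = 40.3% → the out-of-state pool
Pool A wins each department group but the out-of-state pool wins overall — the comparison reverses. Pool A's applicants skew toward Humanities, which has a lower base rate.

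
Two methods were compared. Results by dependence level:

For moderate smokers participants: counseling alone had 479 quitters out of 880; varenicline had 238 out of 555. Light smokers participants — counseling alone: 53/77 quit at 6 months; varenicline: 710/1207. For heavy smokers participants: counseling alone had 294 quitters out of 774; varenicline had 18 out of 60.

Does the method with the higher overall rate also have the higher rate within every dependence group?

Moderate smokers: counseling alone 479/880 = 54.4%, varenicline 238/555 = 42.9% → counseling alone
Light smokers: counseling alone 53/77 = 68.8%, varenicline 710/1207 = 58.8% → counseling alone
Heavy smokers: counseling alone 294/774 = 38.0%, varenicline 18/60 = 30.0% → counseling alone
Overall: counseling alone 826/1731 = 47.7%, varenicline 966/1822 = 53.0% → varenicline
Counseling alone wins each dependence group but varenicline wins overall — the comparison reverses. Counseling alone's participants skew toward heavy smokers, which has a lower base rate.

No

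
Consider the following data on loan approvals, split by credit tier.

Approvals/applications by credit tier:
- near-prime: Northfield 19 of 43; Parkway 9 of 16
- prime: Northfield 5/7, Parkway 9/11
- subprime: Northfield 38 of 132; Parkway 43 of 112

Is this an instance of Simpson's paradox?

Near-prime: Northfield 19/43 = 44.2%, Parkway 9/16 = 56.2% → Parkway
Prime: Northfield 5/7 = 71.4%, Parkway 9/11 = 81.8% → Parkway
Subprime: Northfield 38/132 = 28.8%, Parkway 43/112 = 38.4% → Parkway
Overall: Northfield 62/182 = 34.1%, Parkway 61/139 = 43.9% → Parkway
Parkway wins overall and in every credit group — no reversal.

No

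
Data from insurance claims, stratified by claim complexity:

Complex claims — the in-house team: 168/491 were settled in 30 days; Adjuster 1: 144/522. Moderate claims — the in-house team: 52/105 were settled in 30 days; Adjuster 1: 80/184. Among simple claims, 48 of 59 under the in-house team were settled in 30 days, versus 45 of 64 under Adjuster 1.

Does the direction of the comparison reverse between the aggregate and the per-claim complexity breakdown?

No

Complex: the in-house team 168/491 = 34.2%, Adjuster 1 144/522 = 27.6% → the in-house team
Moderate: the in-house team 52/105 = 49.5%, Adjuster 1 80/184 = 43.5% → the in-house team
Simple: the in-house team 48/59 = 81.4%, Adjuster 1 45/64 = 70.3% → the in-house team
Overall: the in-house team 268/655 = 40.9%, Adjuster 1 269/770 = 34.9% → the in-house team
The in-house team wins overall and in every claim group — no reversal.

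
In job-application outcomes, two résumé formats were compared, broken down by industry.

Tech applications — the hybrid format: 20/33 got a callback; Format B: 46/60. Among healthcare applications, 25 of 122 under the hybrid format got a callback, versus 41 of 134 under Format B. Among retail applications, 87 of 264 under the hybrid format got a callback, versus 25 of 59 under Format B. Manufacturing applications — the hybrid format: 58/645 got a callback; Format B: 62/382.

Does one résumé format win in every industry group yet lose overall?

Tech: the hybrid format 20/33 = 60.6%, Format B 46/60 = 76.7% → Format B
Healthcare: the hybrid format 25/122 = 20.5%, Format B 41/134 = 30.6% → Format B
Retail: the hybrid format 87/264 = 33.0%, Format B 25/59 = 42.4% → Format B
Manufacturing: the hybrid format 58/645 = 9.0%, Format B 62/382 = 16.2% → Format B
Overall: the hybrid format 190/1064 = 17.9%, Format B 174/635 = 27.4% → Format B
Format B wins overall and in every industry group — no reversal.

No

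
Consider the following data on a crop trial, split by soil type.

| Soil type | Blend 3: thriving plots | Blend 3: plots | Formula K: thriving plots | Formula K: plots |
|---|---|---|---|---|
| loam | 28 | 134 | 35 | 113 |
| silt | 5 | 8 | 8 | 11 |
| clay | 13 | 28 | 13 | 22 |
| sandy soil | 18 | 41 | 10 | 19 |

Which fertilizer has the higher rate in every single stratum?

Loam: Blend 3 28/134 = 20.9%, Formula K 35/113 = 31.0% → Formula K
Silt: Blend 3 5/8 = 62.5%, Formula K 8/11 = 72.7% → Formula K
Clay: Blend 3 13/28 = 46.4%, Formula K 13/22 = 59.1% → Formula K
Sandy soil: Blend 3 18/41 = 43.9%, Formula K 10/19 = 52.6% → Formula K
Formula K has the higher rate in all 4 groups.

Formula K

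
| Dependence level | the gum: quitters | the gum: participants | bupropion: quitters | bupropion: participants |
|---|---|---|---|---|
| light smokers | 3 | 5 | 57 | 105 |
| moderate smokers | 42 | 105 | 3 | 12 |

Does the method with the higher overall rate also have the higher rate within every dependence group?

Light smokers: the gum 3/5 = 60.0%, bupropion 57/105 = 54.3% → the gum
Moderate smokers: the gum 42/105 = 40.0%, bupropion 3/12 = 25.0% → the gum
Overall: the gum 45/110 = 40.9%, bupropion 60/117 = 51.3% → bupropion
The gum wins each dependence group but bupropion wins overall — the comparison reverses. The gum's participants skew toward moderate smokers, which has a lower base rate.

No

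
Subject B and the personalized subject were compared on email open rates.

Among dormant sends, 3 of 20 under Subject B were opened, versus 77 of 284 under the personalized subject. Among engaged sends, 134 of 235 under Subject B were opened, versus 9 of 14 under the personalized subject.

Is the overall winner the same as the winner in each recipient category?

No

Dormant: Subject B 3/20 = 15.0%, the personalized subject 77/284 = 27.1% → the personalized subject
Engaged: Subject B 134/235 = 57.0%, the personalized subject 9/14 = 64.3% → the personalized subject
Overall: Subject B 137/255 = 53.7%, the personalized subject 86/298 = 28.9% → Subject B
The personalized subject wins each recipient group but Subject B wins overall — the comparison reverses. The personalized subject's sends skew toward dormant, which has a lower base rate.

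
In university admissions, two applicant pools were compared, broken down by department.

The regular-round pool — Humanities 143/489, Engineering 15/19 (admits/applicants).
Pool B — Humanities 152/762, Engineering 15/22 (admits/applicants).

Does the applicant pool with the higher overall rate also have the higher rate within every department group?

Yes

Humanities: the regular-round pool 143/489 = 29.2%, Pool B 152/762 = 19.9% → the regular-round pool
Engineering: the regular-round pool 15/19 = 78.9%, Pool B 15/22 = 68.2% → the regular-round pool
Overall: the regular-round pool 158/508 = 31.1%, Pool B 167/784 = 21.3% → the regular-round pool
The regular-round pool wins overall and in every department group — no reversal.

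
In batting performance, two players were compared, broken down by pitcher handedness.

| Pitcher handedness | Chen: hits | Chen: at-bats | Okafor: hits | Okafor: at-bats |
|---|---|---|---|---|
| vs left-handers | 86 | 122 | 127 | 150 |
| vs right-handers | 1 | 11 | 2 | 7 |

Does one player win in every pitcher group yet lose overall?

No

Vs left-handers: Chen 86/122 = 70.5%, Okafor 127/150 = 84.7% → Okafor
Vs right-handers: Chen 1/11 = 9.1%, Okafor 2/7 = 28.6% → Okafor
Overall: Chen 87/133 = 65.4%, Okafor 129/157 = 82.2% → Okafor
Okafor wins overall and in every pitcher group — no reversal.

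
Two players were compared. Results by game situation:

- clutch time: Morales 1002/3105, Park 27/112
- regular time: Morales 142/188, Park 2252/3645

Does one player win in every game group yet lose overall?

Clutch time: Morales 1002/3105 = 32.3%, Park 27/112 = 24.1% → Morales
Regular time: Morales 142/188 = 75.5%, Park 2252/3645 = 61.8% → Morales
Overall: Morales 1144/3293 = 34.7%, Park 2279/3757 = 60.7% → Park
Morales wins each game group but Park wins overall — the comparison reverses. Morales's attempts skew toward clutch time, which has a lower base rate.

Yes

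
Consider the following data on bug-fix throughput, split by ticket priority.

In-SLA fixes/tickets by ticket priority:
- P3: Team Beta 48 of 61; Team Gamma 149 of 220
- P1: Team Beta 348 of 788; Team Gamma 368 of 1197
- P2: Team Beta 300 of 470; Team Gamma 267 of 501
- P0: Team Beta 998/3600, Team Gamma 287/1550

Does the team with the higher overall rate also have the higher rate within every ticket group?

P3: Team Beta 48/61 = 78.7%, Team Gamma 149/220 = 67.7% → Team Beta
P1: Team Beta 348/788 = 44.2%, Team Gamma 368/1197 = 30.7% → Team Beta
P2: Team Beta 300/470 = 63.8%, Team Gamma 267/501 = 53.3% → Team Beta
P0: Team Beta 998/3600 = 27.7%, Team Gamma 287/1550 = 18.5% → Team Beta
Overall: Team Beta 1694/4919 = 34.4%, Team Gamma 1071/3468 = 30.9% → Team Beta
Team Beta wins overall and in every ticket group — no reversal.

Yes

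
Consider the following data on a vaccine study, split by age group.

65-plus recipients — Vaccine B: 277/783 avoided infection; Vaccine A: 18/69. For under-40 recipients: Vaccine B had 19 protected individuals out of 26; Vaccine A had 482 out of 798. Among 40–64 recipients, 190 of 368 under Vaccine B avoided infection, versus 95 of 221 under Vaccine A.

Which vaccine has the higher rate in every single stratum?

Vaccine B

65-plus: Vaccine B 277/783 = 35.4%, Vaccine A 18/69 = 26.1% → Vaccine B
Under-40: Vaccine B 19/26 = 73.1%, Vaccine A 482/798 = 60.4% → Vaccine B
40–64: Vaccine B 190/368 = 51.6%, Vaccine A 95/221 = 43.0% → Vaccine B
Vaccine B has the higher rate in all 3 groups.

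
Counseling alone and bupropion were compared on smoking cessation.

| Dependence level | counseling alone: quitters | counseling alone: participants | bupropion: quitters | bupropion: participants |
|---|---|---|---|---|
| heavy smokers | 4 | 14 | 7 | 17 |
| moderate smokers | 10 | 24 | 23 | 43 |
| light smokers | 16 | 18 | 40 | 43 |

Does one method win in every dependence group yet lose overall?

No

Heavy smokers: counseling alone 4/14 = 28.6%, bupropion 7/17 = 41.2% → bupropion
Moderate smokers: counseling alone 10/24 = 41.7%, bupropion 23/43 = 53.5% → bupropion
Light smokers: counseling alone 16/18 = 88.9%, bupropion 40/43 = 93.0% → bupropion
Overall: counseling alone 30/56 = 53.6%, bupropion 70/103 = 68.0% → bupropion
Bupropion wins overall and in every dependence group — no reversal.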